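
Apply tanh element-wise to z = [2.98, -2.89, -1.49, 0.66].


tanh(2.98) = 0.9949
tanh(-2.89) = -0.9938
tanh(-1.49) = -0.9033
tanh(0.66) = 0.5784
result = [0.9949, -0.9938, -0.9033, 0.5784]

[0.9949, -0.9938, -0.9033, 0.5784]


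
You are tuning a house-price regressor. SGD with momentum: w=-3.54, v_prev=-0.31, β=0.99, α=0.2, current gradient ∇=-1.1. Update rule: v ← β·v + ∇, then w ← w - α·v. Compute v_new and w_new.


v_new = 0.99·-0.31 - 1.1 = -0.3069 - 1.1 = -1.4069
w_new = -3.54 - 0.2·-1.4069 = -3.54 + 0.28138 = -3.25862

v_new=-1.4069, w_new=-3.25862


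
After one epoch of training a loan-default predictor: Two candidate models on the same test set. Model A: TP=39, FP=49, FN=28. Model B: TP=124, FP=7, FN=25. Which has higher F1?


Model A: P=39/88=0.4432, R=39/67=0.5821, F1=2PR/(P+R)=2TP/(2TP+FP+FN)=78/155=0.5032
Model B: P=124/131=0.9466, R=124/149=0.8322, F1=2PR/(P+R)=2TP/(2TP+FP+FN)=248/280=0.8857
0.5032 < 0.8857 → Model B

Model B


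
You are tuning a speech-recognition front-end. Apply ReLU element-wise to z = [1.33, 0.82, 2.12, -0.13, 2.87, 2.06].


ReLU(1.33) = max(0, 1.33) = 1.33
ReLU(0.82) = max(0, 0.82) = 0.82
ReLU(2.12) = max(0, 2.12) = 2.12
ReLU(-0.13) = max(0, -0.13) = 0.0
ReLU(2.87) = max(0, 2.87) = 2.87
ReLU(2.06) = max(0, 2.06) = 2.06
result = [1.33, 0.82, 2.12, 0.0, 2.87, 2.06]

[1.33, 0.82, 2.12, 0.0, 2.87, 2.06]


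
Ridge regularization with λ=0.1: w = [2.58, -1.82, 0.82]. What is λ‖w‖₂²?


‖w‖₂² = (2.58)² + (-1.82)² + (0.82)²
     = 6.6564 + 3.3124 + 0.6724
     = 10.6412
λ·‖w‖₂² = 0.1·10.6412 = 1.06412

1.06412


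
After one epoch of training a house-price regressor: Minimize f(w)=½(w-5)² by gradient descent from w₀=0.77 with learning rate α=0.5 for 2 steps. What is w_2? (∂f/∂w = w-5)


step 1: grad = 0.77-5 = -4.23; w = 0.77 - 0.5·(-4.23) = 2.885
step 2: grad = 2.885-5 = -2.115; w = 2.885 - 0.5·(-2.115) = 3.9425

3.9425


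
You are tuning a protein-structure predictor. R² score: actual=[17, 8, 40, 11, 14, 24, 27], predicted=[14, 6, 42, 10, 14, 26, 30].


ȳ = 20.1429
SS_res = Σ(y-ŷ)² = 31
SS_tot = Σ(y-ȳ)² = 734.86
R² = 1 - SS_res/SS_tot = 1 - 0.0422 = 0.9578

0.9578


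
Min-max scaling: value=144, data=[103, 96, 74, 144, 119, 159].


min=74, max=159
(144-74)/(159-74) = 70/85 = 0.8235

0.8235


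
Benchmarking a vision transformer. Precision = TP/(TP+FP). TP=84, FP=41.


Precision = TP/(TP+FP)
= 84/(84+41)
= 84/125 = 67.2%

67.2%


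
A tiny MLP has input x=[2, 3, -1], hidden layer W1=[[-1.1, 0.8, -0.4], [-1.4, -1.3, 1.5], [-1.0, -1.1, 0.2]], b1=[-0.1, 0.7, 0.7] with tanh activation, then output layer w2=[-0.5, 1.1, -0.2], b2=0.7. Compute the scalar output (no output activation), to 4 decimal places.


z1[0] = (-1.1)·(2) + (0.8)·(3) + (-0.4)·(-1) - 0.1 = 0.5
z1[1] = (-1.4)·(2) + (-1.3)·(3) + (1.5)·(-1) + 0.7 = -7.5
z1[2] = (-1.0)·(2) + (-1.1)·(3) + (0.2)·(-1) + 0.7 = -4.8
h = tanh(z1) = [0.4621, -1.0, -0.9999]
output = (-0.5)·(0.4621) + (1.1)·(-1.0) + (-0.2)·(-0.9999) + 0.7 = -0.4311

-0.4311


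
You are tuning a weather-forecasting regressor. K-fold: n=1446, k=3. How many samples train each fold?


Fold size = 1446/3 = 482
Training per fold = 1446 - 482 = 964

964


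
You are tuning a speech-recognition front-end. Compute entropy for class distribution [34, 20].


Probabilities: [34/54, 20/54] ≈ [0.6296, 0.3704]
H = -((34/54)·log₂(34/54) + (20/54)·log₂(20/54))
  = 0.951 bits

0.951 bits


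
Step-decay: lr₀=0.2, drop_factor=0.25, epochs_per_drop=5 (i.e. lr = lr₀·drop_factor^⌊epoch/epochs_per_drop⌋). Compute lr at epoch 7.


n_drops = ⌊7/5⌋ = 1
lr = 0.2·0.25^1 = 0.2·0.25 = 0.05

0.05


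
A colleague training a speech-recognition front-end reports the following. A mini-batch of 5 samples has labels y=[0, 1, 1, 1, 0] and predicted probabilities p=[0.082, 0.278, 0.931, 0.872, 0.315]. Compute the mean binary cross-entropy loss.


L[0] = -ln(1-0.082) = -ln(0.918) = 0.0856
L[1] = -ln(0.278) = 1.2801
L[2] = -ln(0.931) = 0.0715
L[3] = -ln(0.872) = 0.137
L[4] = -ln(1-0.315) = -ln(0.685) = 0.3783
mean = (0.0856 + 1.2801 + 0.0715 + 0.137 + 0.3783)/5 = 0.3905

0.3905


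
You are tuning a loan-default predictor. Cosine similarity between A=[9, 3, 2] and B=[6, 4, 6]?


A·B = 9·6 + 3·4 + 2·6 = 78
‖A‖ = √94 = 9.6954, ‖B‖ = √88 = 9.3808
cos = 78/(√94·√88) = 78/√8272 = 0.8576

0.8576


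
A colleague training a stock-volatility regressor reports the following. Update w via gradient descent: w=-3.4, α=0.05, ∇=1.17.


w_new = w - α·∇
= -3.4 - 0.05·1.17
= -3.4 - 0.0585
= -3.4585

-3.4585


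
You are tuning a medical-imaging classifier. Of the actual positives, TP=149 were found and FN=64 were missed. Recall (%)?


Recall = TP/(TP+FN)
= 149/(149+64)
= 149/213 = 69.95%

69.95%


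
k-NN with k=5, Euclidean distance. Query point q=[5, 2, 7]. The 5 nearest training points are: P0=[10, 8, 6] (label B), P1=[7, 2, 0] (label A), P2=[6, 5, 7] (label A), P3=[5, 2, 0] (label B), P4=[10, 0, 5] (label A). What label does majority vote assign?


d(q,P0) = 7.874  (label B)
d(q,P1) = 7.2801  (label A)
d(q,P2) = 3.1623  (label A)
d(q,P3) = 7.0  (label B)
d(q,P4) = 5.7446  (label A)
Votes: A=3, B=2
Majority → A

A


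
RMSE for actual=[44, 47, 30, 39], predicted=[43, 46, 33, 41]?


MSE = 15/4 = 3.75
RMSE = √(15/4) = 1.9365

1.9365


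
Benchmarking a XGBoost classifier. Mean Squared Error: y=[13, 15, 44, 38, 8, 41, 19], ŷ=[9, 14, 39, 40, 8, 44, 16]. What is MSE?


Squared errors: (13-9)²=16, (15-14)²=1, (44-39)²=25, (38-40)²=4, (8-8)²=0, (41-44)²=9, (19-16)²=9
Sum = 64
MSE = 64/7 = 64/7

64/7


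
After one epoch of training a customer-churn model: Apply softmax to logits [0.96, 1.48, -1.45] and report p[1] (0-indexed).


Exponentials: e^0.96=2.6117, e^1.48=4.3929, e^-1.45=0.2346
Sum = 7.2392
Softmax = [0.3608, 0.6068, 0.0324]
p[1] = 4.3929/7.2392 = 0.6068

0.6068


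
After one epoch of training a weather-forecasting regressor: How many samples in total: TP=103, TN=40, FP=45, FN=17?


Total = TP + TN + FP + FN
= 103 + 40 + 45 + 17
= 205
(Predicted positive: 148, predicted negative: 57)

205


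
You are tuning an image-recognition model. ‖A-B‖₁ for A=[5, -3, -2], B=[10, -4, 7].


d = |5-10| + |-3+ 4| + |-2-7|
  = 5 + 1 + 9
  = 15

15


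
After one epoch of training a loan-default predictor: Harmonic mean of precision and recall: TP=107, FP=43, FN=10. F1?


Precision = 107/150 = 0.7133
Recall = 107/117 = 0.9145
F1 = 2·P·R/(P+R) = 2·TP/(2·TP+FP+FN) = 214/(214+43+10) = 214/267 = 0.8015

0.8015


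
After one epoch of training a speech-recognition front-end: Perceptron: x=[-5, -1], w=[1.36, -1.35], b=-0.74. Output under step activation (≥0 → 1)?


z = (-5)·(1.36) + (-1)·(-1.35) - 0.74
  = -6.19
step(z) = 0 (z<0)

0


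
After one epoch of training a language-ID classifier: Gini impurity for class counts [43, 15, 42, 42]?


Probabilities: [43/142, 15/142, 42/142, 42/142] ≈ [0.3028, 0.1056, 0.2958, 0.2958]
Σpᵢ² = (1849 + 225 + 1764 + 1764)/142² = 5602/20164
Gini = 1 - Σpᵢ² = 1 - 5602/20164 = 0.7222

0.7222


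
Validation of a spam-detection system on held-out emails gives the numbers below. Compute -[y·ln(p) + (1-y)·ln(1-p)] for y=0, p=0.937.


BCE = -[y·ln(p) + (1-y)·ln(1-p)]
= -0 - 1·ln(1-0.937)
= -ln(0.063) = 2.7646

2.7646


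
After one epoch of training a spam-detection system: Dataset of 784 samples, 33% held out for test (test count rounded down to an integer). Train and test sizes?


Test = ⌊784·33/100⌋ = 258
Train = 784 - 258 = 526

Train: 526, Test: 258


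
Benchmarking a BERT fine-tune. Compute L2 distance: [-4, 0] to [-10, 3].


d = √((-4+ 10)² + (0-3)²)
  = √(36 + 9)
  = √45 = 6.7082

6.7082


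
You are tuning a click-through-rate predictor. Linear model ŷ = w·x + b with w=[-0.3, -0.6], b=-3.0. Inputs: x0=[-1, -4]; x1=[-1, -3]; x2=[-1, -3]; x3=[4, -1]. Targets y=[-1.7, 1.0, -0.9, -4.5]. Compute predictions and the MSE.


ŷ0 = (-0.3)·(-1) + (-0.6)·(-4) - 3.0 = -0.3
ŷ1 = (-0.3)·(-1) + (-0.6)·(-3) - 3.0 = -0.9
ŷ2 = (-0.3)·(-1) + (-0.6)·(-3) - 3.0 = -0.9
ŷ3 = (-0.3)·(4) + (-0.6)·(-1) - 3.0 = -3.6
errors² = [1.96, 3.61, 0.0, 0.81]
MSE = 6.3800/4 = 1.595

1.595


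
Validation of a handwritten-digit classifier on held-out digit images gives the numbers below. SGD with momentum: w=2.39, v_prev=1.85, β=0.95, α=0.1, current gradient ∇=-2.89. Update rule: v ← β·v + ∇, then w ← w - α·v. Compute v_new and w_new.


v_new = 0.95·1.85 - 2.89 = 1.7575 - 2.89 = -1.1325
w_new = 2.39 - 0.1·-1.1325 = 2.39 + 0.11325 = 2.50325

v_new=-1.1325, w_new=2.50325


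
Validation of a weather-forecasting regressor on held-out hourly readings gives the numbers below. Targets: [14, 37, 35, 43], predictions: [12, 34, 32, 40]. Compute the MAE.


Absolute errors: |14-12|=2, |37-34|=3, |35-32|=3, |43-40|=3
Sum = 11
MAE = 11/4 = 11/4

11/4


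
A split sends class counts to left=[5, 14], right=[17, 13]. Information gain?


Parent = [22, 27], H_parent = 0.9925
H_left = 0.8315 (n=19), H_right = 0.9871 (n=30)
H_children = (19/49)·0.8315 + (30/49)·0.9871 = 0.9268
IG = 0.9925 - 0.9268 = 0.0657

0.0657


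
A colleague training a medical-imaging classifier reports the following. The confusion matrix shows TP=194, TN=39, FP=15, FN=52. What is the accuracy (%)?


Accuracy = (TP+TN)/(TP+TN+FP+FN)
= (194+39)/(300)
= 233/300 = 77.67%

77.67%


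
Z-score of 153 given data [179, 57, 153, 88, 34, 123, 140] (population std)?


μ = 110.5714, σ = 48.9106
z = (153 - 110.5714)/48.9106 = 0.8675

0.8675


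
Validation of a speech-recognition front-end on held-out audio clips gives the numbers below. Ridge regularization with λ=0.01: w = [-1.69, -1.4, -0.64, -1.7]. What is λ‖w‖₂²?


‖w‖₂² = (-1.69)² + (-1.4)² + (-0.64)² + (-1.7)²
     = 2.8561 + 1.96 + 0.4096 + 2.89
     = 8.1157
λ·‖w‖₂² = 0.01·8.1157 = 0.081157

0.081157


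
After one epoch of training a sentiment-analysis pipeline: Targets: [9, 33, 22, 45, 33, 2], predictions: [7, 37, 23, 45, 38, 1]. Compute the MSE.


Squared errors: (9-7)²=4, (33-37)²=16, (22-23)²=1, (45-45)²=0, (33-38)²=25, (2-1)²=1
Sum = 47
MSE = 47/6 = 47/6

47/6


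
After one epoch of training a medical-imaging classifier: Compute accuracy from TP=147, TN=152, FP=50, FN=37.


Accuracy = (TP+TN)/(TP+TN+FP+FN)
= (147+152)/(386)
= 299/386 = 77.46%

77.46%


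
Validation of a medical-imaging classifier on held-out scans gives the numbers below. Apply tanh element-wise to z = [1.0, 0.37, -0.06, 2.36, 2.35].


tanh(1.0) = 0.7616
tanh(0.37) = 0.354
tanh(-0.06) = -0.0599
tanh(2.36) = 0.9823
tanh(2.35) = 0.982
result = [0.7616, 0.354, -0.0599, 0.9823, 0.982]

[0.7616, 0.354, -0.0599, 0.9823, 0.982]


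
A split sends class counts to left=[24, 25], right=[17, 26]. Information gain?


Parent = [41, 51], H_parent = 0.9915
H_left = 0.9997 (n=49), H_right = 0.9682 (n=43)
H_children = (49/92)·0.9997 + (43/92)·0.9682 = 0.985
IG = 0.9915 - 0.985 = 0.0065

0.0065


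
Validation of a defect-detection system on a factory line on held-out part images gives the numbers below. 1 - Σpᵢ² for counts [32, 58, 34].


Probabilities: [32/124, 58/124, 34/124] ≈ [0.2581, 0.4677, 0.2742]
Σpᵢ² = (1024 + 3364 + 1156)/124² = 5544/15376
Gini = 1 - Σpᵢ² = 1 - 5544/15376 = 0.6394

0.6394


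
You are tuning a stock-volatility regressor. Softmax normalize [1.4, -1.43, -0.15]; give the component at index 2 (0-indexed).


Exponentials: e^1.4=4.0552, e^-1.43=0.2393, e^-0.15=0.8607
Sum = 5.1552
Softmax = [0.7866, 0.0464, 0.167]
p[2] = 0.8607/5.1552 = 0.167

0.167


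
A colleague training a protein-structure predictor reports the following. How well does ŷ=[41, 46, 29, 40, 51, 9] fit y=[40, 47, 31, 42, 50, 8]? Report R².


ȳ = 36.3333
SS_res = Σ(y-ŷ)² = 12
SS_tot = Σ(y-ȳ)² = 1177.33
R² = 1 - SS_res/SS_tot = 1 - 0.0102 = 0.9898

0.9898


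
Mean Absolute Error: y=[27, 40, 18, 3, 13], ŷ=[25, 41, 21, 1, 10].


Absolute errors: |27-25|=2, |40-41|=1, |18-21|=3, |3-1|=2, |13-10|=3
Sum = 11
MAE = 11/5 = 11/5

11/5


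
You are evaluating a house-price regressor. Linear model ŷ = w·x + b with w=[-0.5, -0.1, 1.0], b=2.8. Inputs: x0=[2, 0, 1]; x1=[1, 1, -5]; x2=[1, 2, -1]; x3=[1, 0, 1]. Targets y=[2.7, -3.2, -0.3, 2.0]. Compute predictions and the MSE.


ŷ0 = (-0.5)·(2) + (-0.1)·(0) + (1.0)·(1) + 2.8 = 2.8
ŷ1 = (-0.5)·(1) + (-0.1)·(1) + (1.0)·(-5) + 2.8 = -2.8
ŷ2 = (-0.5)·(1) + (-0.1)·(2) + (1.0)·(-1) + 2.8 = 1.1
ŷ3 = (-0.5)·(1) + (-0.1)·(0) + (1.0)·(1) + 2.8 = 3.3
errors² = [0.01, 0.16, 1.96, 1.69]
MSE = 3.8200/4 = 0.955

0.955


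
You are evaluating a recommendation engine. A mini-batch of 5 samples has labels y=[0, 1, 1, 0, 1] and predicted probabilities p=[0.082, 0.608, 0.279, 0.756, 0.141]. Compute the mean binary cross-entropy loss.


L[0] = -ln(1-0.082) = -ln(0.918) = 0.0856
L[1] = -ln(0.608) = 0.4976
L[2] = -ln(0.279) = 1.2765
L[3] = -ln(1-0.756) = -ln(0.244) = 1.4106
L[4] = -ln(0.141) = 1.959
mean = (0.0856 + 0.4976 + 1.2765 + 1.4106 + 1.959)/5 = 1.0459

1.0459


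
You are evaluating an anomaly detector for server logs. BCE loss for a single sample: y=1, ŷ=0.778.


BCE = -[y·ln(p) + (1-y)·ln(1-p)]
= -1·ln(0.778) - 0
= -ln(0.778) = 0.251

0.251


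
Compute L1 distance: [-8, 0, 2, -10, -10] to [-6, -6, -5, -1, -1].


d = |-8+ 6| + |0+ 6| + |2+ 5| + |-10+ 1| + |-10+ 1|
  = 2 + 6 + 7 + 9 + 9
  = 33

33


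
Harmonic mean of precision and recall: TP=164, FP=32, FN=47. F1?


Precision = 164/196 = 0.8367
Recall = 164/211 = 0.7773
F1 = 2·P·R/(P+R) = 2·TP/(2·TP+FP+FN) = 328/(328+32+47) = 328/407 = 0.8059

0.8059


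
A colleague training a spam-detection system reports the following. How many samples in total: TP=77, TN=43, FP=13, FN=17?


Total = TP + TN + FP + FN
= 77 + 43 + 13 + 17
= 150
(Predicted positive: 90, predicted negative: 60)

150


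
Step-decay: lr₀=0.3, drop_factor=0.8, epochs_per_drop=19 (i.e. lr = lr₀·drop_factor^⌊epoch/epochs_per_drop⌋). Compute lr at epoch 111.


n_drops = ⌊111/19⌋ = 5
lr = 0.3·0.8^5 = 0.3·0.32768 = 0.098304

0.098304


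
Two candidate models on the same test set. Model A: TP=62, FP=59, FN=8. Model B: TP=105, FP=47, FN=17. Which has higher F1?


Model A: P=62/121=0.5124, R=62/70=0.8857, F1=2PR/(P+R)=2TP/(2TP+FP+FN)=124/191=0.6492
Model B: P=105/152=0.6908, R=105/122=0.8607, F1=2PR/(P+R)=2TP/(2TP+FP+FN)=210/274=0.7664
0.6492 < 0.7664 → Model B

Model B


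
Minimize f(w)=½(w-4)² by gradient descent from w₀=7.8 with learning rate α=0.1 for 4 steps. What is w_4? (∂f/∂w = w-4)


step 1: grad = 7.8-4 = 3.8; w = 7.8 - 0.1·(3.8) = 7.42
step 2: grad = 7.42-4 = 3.42; w = 7.42 - 0.1·(3.42) = 7.078
step 3: grad = 7.078-4 = 3.078; w = 7.078 - 0.1·(3.078) = 6.7702
step 4: grad = 6.7702-4 = 2.7702; w = 6.7702 - 0.1·(2.7702) = 6.49318

6.49318


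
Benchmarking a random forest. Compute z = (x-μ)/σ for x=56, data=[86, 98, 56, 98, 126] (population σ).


μ = 92.8, σ = 22.6133
z = (56 - 92.8)/22.6133 = -1.6274

-1.6274


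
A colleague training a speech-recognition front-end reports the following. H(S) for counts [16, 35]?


Probabilities: [16/51, 35/51] ≈ [0.3137, 0.6863]
H = -((16/51)·log₂(16/51) + (35/51)·log₂(35/51))
  = 0.8974 bits

0.8974 bits


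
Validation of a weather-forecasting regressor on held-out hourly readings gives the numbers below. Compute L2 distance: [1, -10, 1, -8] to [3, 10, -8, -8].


d = √((1-3)² + (-10-10)² + (1+ 8)² + (-8+ 8)²)
  = √(4 + 400 + 81 + 0)
  = √485 = 22.0227

22.0227


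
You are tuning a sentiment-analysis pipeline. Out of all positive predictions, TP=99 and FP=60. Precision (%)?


Precision = TP/(TP+FP)
= 99/(99+60)
= 99/159 = 62.26%

62.26%


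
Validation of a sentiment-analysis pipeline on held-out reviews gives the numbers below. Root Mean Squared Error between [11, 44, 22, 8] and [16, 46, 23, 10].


MSE = 34/4 = 8.5
RMSE = √(34/4) = 2.9155

2.9155


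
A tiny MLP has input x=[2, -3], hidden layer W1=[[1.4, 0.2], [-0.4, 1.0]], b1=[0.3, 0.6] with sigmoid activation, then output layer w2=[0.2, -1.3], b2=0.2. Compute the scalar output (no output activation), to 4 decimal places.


z1[0] = (1.4)·(2) + (0.2)·(-3) + 0.3 = 2.5
z1[1] = (-0.4)·(2) + (1.0)·(-3) + 0.6 = -3.2
h = sigmoid(z1) = [0.9241, 0.0392]
output = (0.2)·(0.9241) + (-1.3)·(0.0392) + 0.2 = 0.3339

0.3339


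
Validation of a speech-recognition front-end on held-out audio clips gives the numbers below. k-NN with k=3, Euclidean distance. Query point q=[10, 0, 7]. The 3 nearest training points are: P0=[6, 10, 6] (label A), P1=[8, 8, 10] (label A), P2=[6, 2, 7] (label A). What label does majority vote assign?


d(q,P0) = 10.8167  (label A)
d(q,P1) = 8.775  (label A)
d(q,P2) = 4.4721  (label A)
Votes: A=3, B=0
Majority → A

A


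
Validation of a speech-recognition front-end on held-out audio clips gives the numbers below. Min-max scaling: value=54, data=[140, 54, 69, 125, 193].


min=54, max=193
(54-54)/(193-54) = 0/139 = 0.0

0.0


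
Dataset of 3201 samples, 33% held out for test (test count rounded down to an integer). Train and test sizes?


Test = ⌊3201·33/100⌋ = 1056
Train = 3201 - 1056 = 2145

Train: 2145, Test: 1056


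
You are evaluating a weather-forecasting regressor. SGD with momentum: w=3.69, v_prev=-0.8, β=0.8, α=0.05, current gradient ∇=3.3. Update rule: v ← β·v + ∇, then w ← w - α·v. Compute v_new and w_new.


v_new = 0.8·-0.8 + 3.3 = -0.64 + 3.3 = 2.66
w_new = 3.69 - 0.05·2.66 = 3.69 - 0.133 = 3.557

v_new=2.66, w_new=3.557


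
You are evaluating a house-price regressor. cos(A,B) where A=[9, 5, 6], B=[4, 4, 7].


A·B = 9·4 + 5·4 + 6·7 = 98
‖A‖ = √142 = 11.9164, ‖B‖ = √81 = 9
cos = 98/(√142·√81) = 98/√11502 = 0.9138

0.9138


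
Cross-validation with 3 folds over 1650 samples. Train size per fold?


Fold size = 1650/3 = 550
Training per fold = 1650 - 550 = 1100

1100


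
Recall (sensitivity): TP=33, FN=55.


Recall = TP/(TP+FN)
= 33/(33+55)
= 33/88 = 37.5%

37.5%


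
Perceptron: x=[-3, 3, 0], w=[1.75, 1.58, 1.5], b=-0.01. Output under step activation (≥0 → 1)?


z = (-3)·(1.75) + (3)·(1.58) + (0)·(1.5) - 0.01
  = -0.52
step(z) = 0 (z<0)

0


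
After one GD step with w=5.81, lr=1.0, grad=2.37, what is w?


w_new = w - α·∇
= 5.81 - 1.0·2.37
= 5.81 - 2.37
= 3.44

3.44


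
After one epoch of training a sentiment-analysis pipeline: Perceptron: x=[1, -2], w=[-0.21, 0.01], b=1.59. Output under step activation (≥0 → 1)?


z = (1)·(-0.21) + (-2)·(0.01) + 1.59
  = 1.36
step(z) = 1 (z≥0)

1


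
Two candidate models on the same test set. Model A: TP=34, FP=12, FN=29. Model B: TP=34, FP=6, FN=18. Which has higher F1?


Model A: P=34/46=0.7391, R=34/63=0.5397, F1=2PR/(P+R)=2TP/(2TP+FP+FN)=68/109=0.6239
Model B: P=34/40=0.85, R=34/52=0.6538, F1=2PR/(P+R)=2TP/(2TP+FP+FN)=68/92=0.7391
0.6239 < 0.7391 → Model B

Model B


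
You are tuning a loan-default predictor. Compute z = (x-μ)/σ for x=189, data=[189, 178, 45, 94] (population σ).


μ = 126.5, σ = 59.7013
z = (189 - 126.5)/59.7013 = 1.0469

1.0469


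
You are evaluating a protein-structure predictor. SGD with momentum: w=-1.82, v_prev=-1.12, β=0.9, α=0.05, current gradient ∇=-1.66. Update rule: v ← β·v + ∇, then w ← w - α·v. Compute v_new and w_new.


v_new = 0.9·-1.12 - 1.66 = -1.008 - 1.66 = -2.668
w_new = -1.82 - 0.05·-2.668 = -1.82 + 0.1334 = -1.6866

v_new=-2.668, w_new=-1.6866


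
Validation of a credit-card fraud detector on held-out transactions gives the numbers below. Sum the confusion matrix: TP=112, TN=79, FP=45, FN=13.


Total = TP + TN + FP + FN
= 112 + 79 + 45 + 13
= 249
(Predicted positive: 157, predicted negative: 92)

249


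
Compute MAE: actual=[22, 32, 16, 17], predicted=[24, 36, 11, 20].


Absolute errors: |22-24|=2, |32-36|=4, |16-11|=5, |17-20|=3
Sum = 14
MAE = 14/4 = 7/2

7/2


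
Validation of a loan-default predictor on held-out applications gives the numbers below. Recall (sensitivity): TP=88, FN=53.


Recall = TP/(TP+FN)
= 88/(88+53)
= 88/141 = 62.41%

62.41%


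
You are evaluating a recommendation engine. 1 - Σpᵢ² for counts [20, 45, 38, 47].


Probabilities: [20/150, 45/150, 38/150, 47/150] ≈ [0.1333, 0.3, 0.2533, 0.3133]
Σpᵢ² = (400 + 2025 + 1444 + 2209)/150² = 6078/22500
Gini = 1 - Σpᵢ² = 1 - 6078/22500 = 0.7299

0.7299


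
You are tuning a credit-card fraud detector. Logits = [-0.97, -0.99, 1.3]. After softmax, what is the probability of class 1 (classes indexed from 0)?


Exponentials: e^-0.97=0.3791, e^-0.99=0.3716, e^1.3=3.6693
Sum = 4.42
Softmax = [0.0858, 0.0841, 0.8302]
p[1] = 0.3716/4.42 = 0.0841

0.0841


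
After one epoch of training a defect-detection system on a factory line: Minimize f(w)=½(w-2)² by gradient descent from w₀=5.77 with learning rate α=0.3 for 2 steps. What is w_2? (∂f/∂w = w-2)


step 1: grad = 5.77-2 = 3.77; w = 5.77 - 0.3·(3.77) = 4.639
step 2: grad = 4.639-2 = 2.639; w = 4.639 - 0.3·(2.639) = 3.8473

3.8473


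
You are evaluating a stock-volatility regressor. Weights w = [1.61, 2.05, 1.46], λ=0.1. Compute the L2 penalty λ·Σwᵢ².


‖w‖₂² = (1.61)² + (2.05)² + (1.46)²
     = 2.5921 + 4.2025 + 2.1316
     = 8.9262
λ·‖w‖₂² = 0.1·8.9262 = 0.89262

0.89262


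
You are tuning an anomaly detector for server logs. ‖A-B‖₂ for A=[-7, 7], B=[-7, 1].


d = √((-7+ 7)² + (7-1)²)
  = √(0 + 36)
  = √36 = 6.0

6.0


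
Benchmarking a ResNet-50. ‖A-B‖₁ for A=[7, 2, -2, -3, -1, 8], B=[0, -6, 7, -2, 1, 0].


d = |7-0| + |2+ 6| + |-2-7| + |-3+ 2| + |-1-1| + |8-0|
  = 7 + 8 + 9 + 1 + 2 + 8
  = 35

35


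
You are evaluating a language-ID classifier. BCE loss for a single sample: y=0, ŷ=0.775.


BCE = -[y·ln(p) + (1-y)·ln(1-p)]
= -0 - 1·ln(1-0.775)
= -ln(0.225) = 1.4917

1.4917


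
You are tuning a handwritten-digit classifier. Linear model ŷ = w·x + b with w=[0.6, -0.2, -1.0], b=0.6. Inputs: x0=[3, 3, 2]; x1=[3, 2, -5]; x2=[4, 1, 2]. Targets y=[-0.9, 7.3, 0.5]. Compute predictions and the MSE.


ŷ0 = (0.6)·(3) + (-0.2)·(3) + (-1.0)·(2) + 0.6 = -0.2
ŷ1 = (0.6)·(3) + (-0.2)·(2) + (-1.0)·(-5) + 0.6 = 7.0
ŷ2 = (0.6)·(4) + (-0.2)·(1) + (-1.0)·(2) + 0.6 = 0.8
errors² = [0.49, 0.09, 0.09]
MSE = 0.6700/3 = 0.2233

0.2233


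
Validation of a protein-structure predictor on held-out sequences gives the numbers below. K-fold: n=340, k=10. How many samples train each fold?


Fold size = 340/10 = 34
Training per fold = 340 - 34 = 306

306


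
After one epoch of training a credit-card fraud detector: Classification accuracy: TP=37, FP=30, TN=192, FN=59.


Accuracy = (TP+TN)/(TP+TN+FP+FN)
= (37+192)/(318)
= 229/318 = 72.01%

72.01%


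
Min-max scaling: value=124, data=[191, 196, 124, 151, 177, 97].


min=97, max=196
(124-97)/(196-97) = 27/99 = 0.2727

0.2727


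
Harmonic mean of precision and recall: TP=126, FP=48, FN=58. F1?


Precision = 126/174 = 0.7241
Recall = 126/184 = 0.6848
F1 = 2·P·R/(P+R) = 2·TP/(2·TP+FP+FN) = 252/(252+48+58) = 252/358 = 0.7039

0.7039


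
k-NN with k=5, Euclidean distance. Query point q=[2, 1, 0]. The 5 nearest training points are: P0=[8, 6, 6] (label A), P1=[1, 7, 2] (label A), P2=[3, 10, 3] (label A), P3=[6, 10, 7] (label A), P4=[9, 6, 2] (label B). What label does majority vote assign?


d(q,P0) = 9.8489  (label A)
d(q,P1) = 6.4031  (label A)
d(q,P2) = 9.5394  (label A)
d(q,P3) = 12.083  (label A)
d(q,P4) = 8.8318  (label B)
Votes: A=4, B=1
Majority → A

A


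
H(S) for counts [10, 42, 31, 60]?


Probabilities: [10/143, 42/143, 31/143, 60/143] ≈ [0.0699, 0.2937, 0.2168, 0.4196]
H = -((10/143)·log₂(10/143) + (42/143)·log₂(42/143) + (31/143)·log₂(31/143) + (60/143)·log₂(60/143))
  = 1.7914 bits

1.7914 bits


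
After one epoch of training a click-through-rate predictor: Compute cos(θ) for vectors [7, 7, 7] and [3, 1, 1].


A·B = 7·3 + 7·1 + 7·1 = 35
‖A‖ = √147 = 12.1244, ‖B‖ = √11 = 3.3166
cos = 35/(√147·√11) = 35/√1617 = 0.8704

0.8704


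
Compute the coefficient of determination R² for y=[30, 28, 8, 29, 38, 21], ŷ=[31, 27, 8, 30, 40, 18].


ȳ = 25.6667
SS_res = Σ(y-ŷ)² = 16
SS_tot = Σ(y-ȳ)² = 521.33
R² = 1 - SS_res/SS_tot = 1 - 0.0307 = 0.9693

0.9693


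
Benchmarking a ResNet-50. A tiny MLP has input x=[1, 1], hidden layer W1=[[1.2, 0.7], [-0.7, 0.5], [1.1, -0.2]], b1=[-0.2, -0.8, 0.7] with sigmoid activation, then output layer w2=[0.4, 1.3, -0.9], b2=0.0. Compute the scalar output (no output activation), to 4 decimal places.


z1[0] = (1.2)·(1) + (0.7)·(1) - 0.2 = 1.7
z1[1] = (-0.7)·(1) + (0.5)·(1) - 0.8 = -1.0
z1[2] = (1.1)·(1) + (-0.2)·(1) + 0.7 = 1.6
h = sigmoid(z1) = [0.8455, 0.2689, 0.832]
output = (0.4)·(0.8455) + (1.3)·(0.2689) + (-0.9)·(0.832) + 0.0 = -0.061

-0.061


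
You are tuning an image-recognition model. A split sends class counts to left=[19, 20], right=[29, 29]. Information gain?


Parent = [48, 49], H_parent = 0.9999
H_left = 0.9995 (n=39), H_right = 1 (n=58)
H_children = (39/97)·0.9995 + (58/97)·1 = 0.9998
IG = 0.9999 - 0.9998 = 0.0001

0.0001


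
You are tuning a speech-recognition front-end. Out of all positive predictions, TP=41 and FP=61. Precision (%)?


Precision = TP/(TP+FP)
= 41/(41+61)
= 41/102 = 40.2%

40.2%


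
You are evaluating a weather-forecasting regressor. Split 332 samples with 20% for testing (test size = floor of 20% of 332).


Test = ⌊332·20/100⌋ = 66
Train = 332 - 66 = 266

Train: 266, Test: 66


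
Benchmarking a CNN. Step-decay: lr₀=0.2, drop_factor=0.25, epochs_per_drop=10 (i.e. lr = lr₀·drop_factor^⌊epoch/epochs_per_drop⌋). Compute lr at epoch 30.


n_drops = ⌊30/10⌋ = 3
lr = 0.2·0.25^3 = 0.2·0.015625 = 0.003125

0.003125


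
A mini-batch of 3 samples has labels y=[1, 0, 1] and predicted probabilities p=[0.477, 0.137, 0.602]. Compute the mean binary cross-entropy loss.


L[0] = -ln(0.477) = 0.7402
L[1] = -ln(1-0.137) = -ln(0.863) = 0.1473
L[2] = -ln(0.602) = 0.5075
mean = (0.7402 + 0.1473 + 0.5075)/3 = 0.465

0.465


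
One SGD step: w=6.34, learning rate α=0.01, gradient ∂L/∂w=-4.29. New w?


w_new = w - α·∇
= 6.34 - 0.01·-4.29
= 6.34 + 0.0429
= 6.3829

6.3829


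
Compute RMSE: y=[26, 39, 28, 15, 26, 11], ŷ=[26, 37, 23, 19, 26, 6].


MSE = 70/6 = 11.6667
RMSE = √(70/6) = 3.4157

3.4157


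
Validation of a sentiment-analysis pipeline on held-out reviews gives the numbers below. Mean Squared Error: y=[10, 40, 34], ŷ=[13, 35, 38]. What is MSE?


Squared errors: (10-13)²=9, (40-35)²=25, (34-38)²=16
Sum = 50
MSE = 50/3 = 50/3

50/3


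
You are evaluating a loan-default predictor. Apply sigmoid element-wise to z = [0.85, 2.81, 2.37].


σ(0.85) = 1/(1+e^-0.85) = 0.7006
σ(2.81) = 1/(1+e^-2.81) = 0.9432
σ(2.37) = 1/(1+e^-2.37) = 0.9145
result = [0.7006, 0.9432, 0.9145]

[0.7006, 0.9432, 0.9145]


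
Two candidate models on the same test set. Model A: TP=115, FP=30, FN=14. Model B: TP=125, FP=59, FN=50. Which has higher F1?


Model A: P=115/145=0.7931, R=115/129=0.8915, F1=2PR/(P+R)=2TP/(2TP+FP+FN)=230/274=0.8394
Model B: P=125/184=0.6793, R=125/175=0.7143, F1=2PR/(P+R)=2TP/(2TP+FP+FN)=250/359=0.6964
0.8394 > 0.6964 → Model A

Model A


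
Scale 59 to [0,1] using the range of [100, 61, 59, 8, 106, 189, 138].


min=8, max=189
(59-8)/(189-8) = 51/181 = 0.2818

0.2818


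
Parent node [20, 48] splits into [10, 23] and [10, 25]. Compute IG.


Parent = [20, 48], H_parent = 0.874
H_left = 0.885 (n=33), H_right = 0.8631 (n=35)
H_children = (33/68)·0.885 + (35/68)·0.8631 = 0.8737
IG = 0.874 - 0.8737 = 0.0003

0.0003


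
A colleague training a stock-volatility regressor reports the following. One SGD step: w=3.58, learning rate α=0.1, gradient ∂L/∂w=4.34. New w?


w_new = w - α·∇
= 3.58 - 0.1·4.34
= 3.58 - 0.434
= 3.146

3.146


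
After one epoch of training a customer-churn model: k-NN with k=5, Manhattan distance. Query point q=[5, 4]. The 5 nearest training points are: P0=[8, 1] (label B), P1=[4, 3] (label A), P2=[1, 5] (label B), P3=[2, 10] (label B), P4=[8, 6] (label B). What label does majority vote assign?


d(q,P0) = 6  (label B)
d(q,P1) = 2  (label A)
d(q,P2) = 5  (label B)
d(q,P3) = 9  (label B)
d(q,P4) = 5  (label B)
Votes: A=1, B=4
Majority → B

B


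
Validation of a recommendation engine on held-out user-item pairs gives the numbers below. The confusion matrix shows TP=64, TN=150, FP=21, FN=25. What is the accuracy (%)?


Accuracy = (TP+TN)/(TP+TN+FP+FN)
= (64+150)/(260)
= 214/260 = 82.31%

82.31%


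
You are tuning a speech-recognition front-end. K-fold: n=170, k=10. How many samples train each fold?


Fold size = 170/10 = 17
Training per fold = 170 - 17 = 153

153


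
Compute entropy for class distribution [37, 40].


Probabilities: [37/77, 40/77] ≈ [0.4805, 0.5195]
H = -((37/77)·log₂(37/77) + (40/77)·log₂(40/77))
  = 0.9989 bits

0.9989 bits


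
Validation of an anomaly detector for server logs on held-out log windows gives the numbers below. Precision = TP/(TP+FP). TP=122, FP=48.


Precision = TP/(TP+FP)
= 122/(122+48)
= 122/170 = 71.76%

71.76%


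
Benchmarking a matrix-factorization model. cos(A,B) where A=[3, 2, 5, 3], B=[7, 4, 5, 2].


A·B = 3·7 + 2·4 + 5·5 + 3·2 = 60
‖A‖ = √47 = 6.8557, ‖B‖ = √94 = 9.6954
cos = 60/(√47·√94) = 60/√4418 = 0.9027

0.9027


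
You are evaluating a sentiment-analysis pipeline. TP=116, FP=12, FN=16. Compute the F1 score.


Precision = 116/128 = 0.9062
Recall = 116/132 = 0.8788
F1 = 2·P·R/(P+R) = 2·TP/(2·TP+FP+FN) = 232/(232+12+16) = 232/260 = 0.8923

0.8923


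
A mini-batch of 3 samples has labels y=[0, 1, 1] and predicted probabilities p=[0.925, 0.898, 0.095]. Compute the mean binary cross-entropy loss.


L[0] = -ln(1-0.925) = -ln(0.075) = 2.5903
L[1] = -ln(0.898) = 0.1076
L[2] = -ln(0.095) = 2.3539
mean = (2.5903 + 0.1076 + 2.3539)/3 = 1.6839

1.6839


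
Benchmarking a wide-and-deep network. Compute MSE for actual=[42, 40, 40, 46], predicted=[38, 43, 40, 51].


Squared errors: (42-38)²=16, (40-43)²=9, (40-40)²=0, (46-51)²=25
Sum = 50
MSE = 50/4 = 25/2

25/2


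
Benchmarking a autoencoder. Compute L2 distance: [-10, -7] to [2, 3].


d = √((-10-2)² + (-7-3)²)
  = √(144 + 100)
  = √244 = 15.6205

15.6205


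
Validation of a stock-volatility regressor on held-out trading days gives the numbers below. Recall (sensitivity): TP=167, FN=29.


Recall = TP/(TP+FN)
= 167/(167+29)
= 167/196 = 85.2%

85.2%


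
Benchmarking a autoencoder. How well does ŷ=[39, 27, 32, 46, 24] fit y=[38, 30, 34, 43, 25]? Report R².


ȳ = 34
SS_res = Σ(y-ŷ)² = 24
SS_tot = Σ(y-ȳ)² = 194
R² = 1 - SS_res/SS_tot = 1 - 0.1237 = 0.8763

0.8763


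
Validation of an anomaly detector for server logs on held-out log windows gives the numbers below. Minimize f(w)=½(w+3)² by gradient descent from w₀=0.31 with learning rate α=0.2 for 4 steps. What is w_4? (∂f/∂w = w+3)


step 1: grad = 0.31+3 = 3.31; w = 0.31 - 0.2·(3.31) = -0.352
step 2: grad = -0.352+3 = 2.648; w = -0.352 - 0.2·(2.648) = -0.8816
step 3: grad = -0.8816+3 = 2.1184; w = -0.8816 - 0.2·(2.1184) = -1.30528
step 4: grad = -1.30528+3 = 1.69472; w = -1.30528 - 0.2·(1.69472) = -1.644224

-1.644224


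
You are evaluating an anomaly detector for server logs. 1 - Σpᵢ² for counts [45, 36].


Probabilities: [45/81, 36/81] ≈ [0.5556, 0.4444]
Σpᵢ² = (2025 + 1296)/81² = 3321/6561
Gini = 1 - Σpᵢ² = 1 - 3321/6561 = 0.4938

0.4938


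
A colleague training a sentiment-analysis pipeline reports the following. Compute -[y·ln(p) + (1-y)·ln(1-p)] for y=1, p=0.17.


BCE = -[y·ln(p) + (1-y)·ln(1-p)]
= -1·ln(0.17) - 0
= -ln(0.17) = 1.772

1.772


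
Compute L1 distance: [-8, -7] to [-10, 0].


d = |-8+ 10| + |-7-0|
  = 2 + 7
  = 9

9


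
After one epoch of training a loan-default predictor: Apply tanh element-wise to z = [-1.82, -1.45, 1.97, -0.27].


tanh(-1.82) = -0.9488
tanh(-1.45) = -0.8957
tanh(1.97) = 0.9618
tanh(-0.27) = -0.2636
result = [-0.9488, -0.8957, 0.9618, -0.2636]

[-0.9488, -0.8957, 0.9618, -0.2636]


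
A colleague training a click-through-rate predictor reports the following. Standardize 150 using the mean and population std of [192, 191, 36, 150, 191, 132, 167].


μ = 151.2857, σ = 51.7182
z = (150 - 151.2857)/51.7182 = -0.0249

-0.0249


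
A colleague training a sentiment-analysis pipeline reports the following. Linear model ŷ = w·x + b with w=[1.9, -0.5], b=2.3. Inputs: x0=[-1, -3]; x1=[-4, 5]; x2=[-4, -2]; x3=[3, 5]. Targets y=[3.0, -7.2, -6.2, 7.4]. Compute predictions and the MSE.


ŷ0 = (1.9)·(-1) + (-0.5)·(-3) + 2.3 = 1.9
ŷ1 = (1.9)·(-4) + (-0.5)·(5) + 2.3 = -7.8
ŷ2 = (1.9)·(-4) + (-0.5)·(-2) + 2.3 = -4.3
ŷ3 = (1.9)·(3) + (-0.5)·(5) + 2.3 = 5.5
errors² = [1.21, 0.36, 3.61, 3.61]
MSE = 8.7900/4 = 2.1975

2.1975


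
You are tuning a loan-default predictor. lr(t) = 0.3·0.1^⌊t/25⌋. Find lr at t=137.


n_drops = ⌊137/25⌋ = 5
lr = 0.3·0.1^5 = 0.3·0.00001 = 0.000003

0.000003


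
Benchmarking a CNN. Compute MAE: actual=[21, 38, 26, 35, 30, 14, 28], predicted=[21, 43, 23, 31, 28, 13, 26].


Absolute errors: |21-21|=0, |38-43|=5, |26-23|=3, |35-31|=4, |30-28|=2, |14-13|=1, |28-26|=2
Sum = 17
MAE = 17/7 = 17/7

17/7


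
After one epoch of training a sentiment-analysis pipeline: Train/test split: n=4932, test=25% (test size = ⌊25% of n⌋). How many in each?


Test = ⌊4932·25/100⌋ = 1233
Train = 4932 - 1233 = 3699

Train: 3699, Test: 1233


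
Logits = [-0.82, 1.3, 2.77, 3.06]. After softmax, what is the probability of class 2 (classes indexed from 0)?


Exponentials: e^-0.82=0.4404, e^1.3=3.6693, e^2.77=15.9586, e^3.06=21.3276
Sum = 41.3959
Softmax = [0.0106, 0.0886, 0.3855, 0.5152]
p[2] = 15.9586/41.3959 = 0.3855

0.3855


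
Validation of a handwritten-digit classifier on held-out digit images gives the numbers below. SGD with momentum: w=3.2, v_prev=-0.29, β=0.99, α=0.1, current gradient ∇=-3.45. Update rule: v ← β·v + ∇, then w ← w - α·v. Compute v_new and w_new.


v_new = 0.99·-0.29 - 3.45 = -0.2871 - 3.45 = -3.7371
w_new = 3.2 - 0.1·-3.7371 = 3.2 + 0.37371 = 3.57371

v_new=-3.7371, w_new=3.57371


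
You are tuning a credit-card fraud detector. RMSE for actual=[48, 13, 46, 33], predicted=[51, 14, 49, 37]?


MSE = 35/4 = 8.75
RMSE = √(35/4) = 2.958

2.958


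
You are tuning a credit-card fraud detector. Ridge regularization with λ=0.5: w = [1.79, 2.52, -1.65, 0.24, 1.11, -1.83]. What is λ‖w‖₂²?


‖w‖₂² = (1.79)² + (2.52)² + (-1.65)² + (0.24)² + (1.11)² + (-1.83)²
     = 3.2041 + 6.3504 + 2.7225 + 0.0576 + 1.2321 + 3.3489
     = 16.9156
λ·‖w‖₂² = 0.5·16.9156 = 8.4578

8.4578


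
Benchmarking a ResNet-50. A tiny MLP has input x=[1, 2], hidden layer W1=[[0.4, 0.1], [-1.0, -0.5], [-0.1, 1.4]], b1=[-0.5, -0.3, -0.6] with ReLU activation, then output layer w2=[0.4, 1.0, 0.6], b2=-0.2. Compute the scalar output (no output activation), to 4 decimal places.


z1[0] = (0.4)·(1) + (0.1)·(2) - 0.5 = 0.1
z1[1] = (-1.0)·(1) + (-0.5)·(2) - 0.3 = -2.3
z1[2] = (-0.1)·(1) + (1.4)·(2) - 0.6 = 2.1
h = ReLU(z1) = [0.1, 0.0, 2.1]
output = (0.4)·(0.1) + (1.0)·(0.0) + (0.6)·(2.1) - 0.2 = 1.1

1.1


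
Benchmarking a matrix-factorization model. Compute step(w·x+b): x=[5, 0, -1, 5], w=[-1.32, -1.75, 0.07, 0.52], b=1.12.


z = (5)·(-1.32) + (0)·(-1.75) + (-1)·(0.07) + (5)·(0.52) + 1.12
  = -2.95
step(z) = 0 (z<0)

0


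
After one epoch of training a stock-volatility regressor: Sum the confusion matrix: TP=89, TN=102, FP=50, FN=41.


Total = TP + TN + FP + FN
= 89 + 102 + 50 + 41
= 282
(Predicted positive: 139, predicted negative: 143)

282


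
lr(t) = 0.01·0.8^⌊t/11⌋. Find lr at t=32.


n_drops = ⌊32/11⌋ = 2
lr = 0.01·0.8^2 = 0.01·0.64 = 0.0064

0.0064


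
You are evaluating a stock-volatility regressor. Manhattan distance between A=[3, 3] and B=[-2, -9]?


d = |3+ 2| + |3+ 9|
  = 5 + 12
  = 17

17


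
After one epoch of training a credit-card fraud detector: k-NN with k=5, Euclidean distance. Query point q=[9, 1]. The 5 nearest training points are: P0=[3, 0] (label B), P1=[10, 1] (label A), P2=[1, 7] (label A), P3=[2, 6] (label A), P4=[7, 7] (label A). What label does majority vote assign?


d(q,P0) = 6.0828  (label B)
d(q,P1) = 1.0  (label A)
d(q,P2) = 10.0  (label A)
d(q,P3) = 8.6023  (label A)
d(q,P4) = 6.3246  (label A)
Votes: A=4, B=1
Majority → A

A


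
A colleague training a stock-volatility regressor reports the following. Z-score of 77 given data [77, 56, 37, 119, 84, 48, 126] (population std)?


μ = 78.1429, σ = 31.8184
z = (77 - 78.1429)/31.8184 = -0.0359

-0.0359


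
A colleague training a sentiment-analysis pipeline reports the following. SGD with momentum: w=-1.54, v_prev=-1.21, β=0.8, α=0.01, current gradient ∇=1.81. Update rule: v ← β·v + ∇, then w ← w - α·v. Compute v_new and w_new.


v_new = 0.8·-1.21 + 1.81 = -0.968 + 1.81 = 0.842
w_new = -1.54 - 0.01·0.842 = -1.54 - 0.00842 = -1.54842

v_new=0.842, w_new=-1.54842


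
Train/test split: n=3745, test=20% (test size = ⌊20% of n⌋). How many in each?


Test = ⌊3745·20/100⌋ = 749
Train = 3745 - 749 = 2996

Train: 2996, Test: 749


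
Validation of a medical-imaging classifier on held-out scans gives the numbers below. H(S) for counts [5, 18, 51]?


Probabilities: [5/74, 18/74, 51/74] ≈ [0.0676, 0.2432, 0.6892]
H = -((5/74)·log₂(5/74) + (18/74)·log₂(18/74) + (51/74)·log₂(51/74))
  = 1.1289 bits

1.1289 bits


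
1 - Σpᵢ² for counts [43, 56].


Probabilities: [43/99, 56/99] ≈ [0.4343, 0.5657]
Σpᵢ² = (1849 + 3136)/99² = 4985/9801
Gini = 1 - Σpᵢ² = 1 - 4985/9801 = 0.4914

0.4914


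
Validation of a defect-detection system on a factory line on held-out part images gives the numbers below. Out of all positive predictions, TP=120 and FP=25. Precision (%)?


Precision = TP/(TP+FP)
= 120/(120+25)
= 120/145 = 82.76%

82.76%


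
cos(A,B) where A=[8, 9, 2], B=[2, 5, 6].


A·B = 8·2 + 9·5 + 2·6 = 73
‖A‖ = √149 = 12.2066, ‖B‖ = √65 = 8.0623
cos = 73/(√149·√65) = 73/√9685 = 0.7418

0.7418


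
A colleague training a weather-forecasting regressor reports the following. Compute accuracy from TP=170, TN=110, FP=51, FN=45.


Accuracy = (TP+TN)/(TP+TN+FP+FN)
= (170+110)/(376)
= 280/376 = 74.47%

74.47%


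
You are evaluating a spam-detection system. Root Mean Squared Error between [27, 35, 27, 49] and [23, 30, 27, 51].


MSE = 45/4 = 11.25
RMSE = √(45/4) = 3.3541

3.3541


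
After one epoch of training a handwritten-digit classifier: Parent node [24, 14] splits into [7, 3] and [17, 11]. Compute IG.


Parent = [24, 14], H_parent = 0.9495
H_left = 0.8813 (n=10), H_right = 0.9666 (n=28)
H_children = (10/38)·0.8813 + (28/38)·0.9666 = 0.9442
IG = 0.9495 - 0.9442 = 0.0053

0.0053


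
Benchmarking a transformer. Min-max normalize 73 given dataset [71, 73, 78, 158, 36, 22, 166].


min=22, max=166
(73-22)/(166-22) = 51/144 = 0.3542

0.3542


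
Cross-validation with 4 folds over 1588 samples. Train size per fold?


Fold size = 1588/4 = 397
Training per fold = 1588 - 397 = 1191

1191


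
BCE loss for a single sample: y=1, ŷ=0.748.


BCE = -[y·ln(p) + (1-y)·ln(1-p)]
= -1·ln(0.748) - 0
= -ln(0.748) = 0.2904

0.2904
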